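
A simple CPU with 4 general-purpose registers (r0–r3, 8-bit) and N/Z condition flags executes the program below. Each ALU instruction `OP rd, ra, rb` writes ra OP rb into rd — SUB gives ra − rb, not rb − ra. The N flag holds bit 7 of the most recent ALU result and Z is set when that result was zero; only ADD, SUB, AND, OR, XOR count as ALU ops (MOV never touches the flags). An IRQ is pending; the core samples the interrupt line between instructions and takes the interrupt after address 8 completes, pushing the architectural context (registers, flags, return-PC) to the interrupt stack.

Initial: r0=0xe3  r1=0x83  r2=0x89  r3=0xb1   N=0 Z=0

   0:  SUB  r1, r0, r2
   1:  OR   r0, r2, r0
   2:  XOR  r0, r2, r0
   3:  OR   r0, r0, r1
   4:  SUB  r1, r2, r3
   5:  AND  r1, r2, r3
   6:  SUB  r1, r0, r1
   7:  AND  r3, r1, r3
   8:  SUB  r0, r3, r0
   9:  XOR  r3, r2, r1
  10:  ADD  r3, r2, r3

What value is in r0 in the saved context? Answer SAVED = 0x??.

SAVED = 0x37

after  0: r0=0xe3 r1=0x5a r2=0x89 r3=0xb1  N=0 Z=0
after  1: r0=0xeb r1=0x5a r2=0x89 r3=0xb1  N=1 Z=0
after  2: r0=0x62 r1=0x5a r2=0x89 r3=0xb1  N=0 Z=0
after  3: r0=0x7a r1=0x5a r2=0x89 r3=0xb1  N=0 Z=0
after  4: r0=0x7a r1=0xd8 r2=0x89 r3=0xb1  N=1 Z=0
after  5: r0=0x7a r1=0x81 r2=0x89 r3=0xb1  N=1 Z=0
after  6: r0=0x7a r1=0xf9 r2=0x89 r3=0xb1  N=1 Z=0
after  7: r0=0x7a r1=0xf9 r2=0x89 r3=0xb1  N=1 Z=0
after  8: r0=0x37 r1=0xf9 r2=0x89 r3=0xb1  N=0 Z=0
-- IRQ taken; context saved, return-PC = 9 --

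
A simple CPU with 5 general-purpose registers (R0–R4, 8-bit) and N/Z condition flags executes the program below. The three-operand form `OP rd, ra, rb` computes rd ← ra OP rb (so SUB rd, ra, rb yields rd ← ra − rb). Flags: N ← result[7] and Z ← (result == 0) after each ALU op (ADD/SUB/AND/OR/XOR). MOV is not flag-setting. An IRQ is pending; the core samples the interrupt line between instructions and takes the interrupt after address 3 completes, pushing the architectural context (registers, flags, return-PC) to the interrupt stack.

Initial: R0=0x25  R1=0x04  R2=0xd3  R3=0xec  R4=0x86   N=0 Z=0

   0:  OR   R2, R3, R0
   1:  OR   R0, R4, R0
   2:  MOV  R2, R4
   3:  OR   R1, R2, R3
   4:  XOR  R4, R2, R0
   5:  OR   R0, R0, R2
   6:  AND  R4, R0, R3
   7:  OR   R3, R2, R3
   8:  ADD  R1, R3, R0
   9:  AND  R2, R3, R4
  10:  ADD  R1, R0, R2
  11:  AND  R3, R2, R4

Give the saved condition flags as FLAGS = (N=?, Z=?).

FLAGS = (N=1, Z=0)

after  0: R0=0x25 R1=0x04 R2=0xed R3=0xec R4=0x86  N=1 Z=0
after  1: R0=0xa7 R1=0x04 R2=0xed R3=0xec R4=0x86  N=1 Z=0
after  2: R0=0xa7 R1=0x04 R2=0x86 R3=0xec R4=0x86  N=1 Z=0
after  3: R0=0xa7 R1=0xee R2=0x86 R3=0xec R4=0x86  N=1 Z=0
-- IRQ taken; context saved, return-PC = 4 --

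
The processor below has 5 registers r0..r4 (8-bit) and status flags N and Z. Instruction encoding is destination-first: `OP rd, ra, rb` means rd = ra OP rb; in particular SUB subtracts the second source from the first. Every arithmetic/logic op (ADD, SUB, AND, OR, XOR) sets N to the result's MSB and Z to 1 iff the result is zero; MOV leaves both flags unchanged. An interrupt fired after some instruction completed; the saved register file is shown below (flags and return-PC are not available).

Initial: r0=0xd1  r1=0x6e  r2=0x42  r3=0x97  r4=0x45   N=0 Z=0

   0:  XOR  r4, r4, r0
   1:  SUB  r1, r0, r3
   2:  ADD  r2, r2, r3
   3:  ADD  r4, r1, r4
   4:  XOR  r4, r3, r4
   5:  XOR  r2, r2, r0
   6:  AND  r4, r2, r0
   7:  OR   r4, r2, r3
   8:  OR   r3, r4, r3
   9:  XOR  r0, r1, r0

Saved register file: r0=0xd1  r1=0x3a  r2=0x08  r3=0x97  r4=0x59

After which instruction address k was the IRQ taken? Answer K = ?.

K = 5

after  0: r0=0xd1 r1=0x6e r2=0x42 r3=0x97 r4=0x94  N=1 Z=0
after  1: r0=0xd1 r1=0x3a r2=0x42 r3=0x97 r4=0x94  N=0 Z=0
after  2: r0=0xd1 r1=0x3a r2=0xd9 r3=0x97 r4=0x94  N=1 Z=0
after  3: r0=0xd1 r1=0x3a r2=0xd9 r3=0x97 r4=0xce  N=1 Z=0
after  4: r0=0xd1 r1=0x3a r2=0xd9 r3=0x97 r4=0x59  N=0 Z=0
after  5: r0=0xd1 r1=0x3a r2=0x08 r3=0x97 r4=0x59  N=0 Z=0
-- IRQ taken; context saved, return-PC = 6 --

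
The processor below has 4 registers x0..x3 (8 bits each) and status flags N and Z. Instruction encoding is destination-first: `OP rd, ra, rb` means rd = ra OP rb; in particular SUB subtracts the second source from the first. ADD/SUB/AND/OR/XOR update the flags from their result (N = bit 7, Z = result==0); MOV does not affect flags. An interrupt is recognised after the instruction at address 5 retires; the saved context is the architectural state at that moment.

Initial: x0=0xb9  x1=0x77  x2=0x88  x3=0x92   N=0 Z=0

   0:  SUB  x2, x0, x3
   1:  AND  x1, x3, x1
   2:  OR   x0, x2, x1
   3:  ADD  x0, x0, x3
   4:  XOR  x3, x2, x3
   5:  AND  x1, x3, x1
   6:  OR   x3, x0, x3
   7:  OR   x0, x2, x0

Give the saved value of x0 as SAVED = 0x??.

SAVED = 0xc9

after  0: x0=0xb9 x1=0x77 x2=0x27 x3=0x92  N=0 Z=0
after  1: x0=0xb9 x1=0x12 x2=0x27 x3=0x92  N=0 Z=0
after  2: x0=0x37 x1=0x12 x2=0x27 x3=0x92  N=0 Z=0
after  3: x0=0xc9 x1=0x12 x2=0x27 x3=0x92  N=1 Z=0
after  4: x0=0xc9 x1=0x12 x2=0x27 x3=0xb5  N=1 Z=0
after  5: x0=0xc9 x1=0x10 x2=0x27 x3=0xb5  N=0 Z=0
-- IRQ taken; context saved, return-PC = 6 --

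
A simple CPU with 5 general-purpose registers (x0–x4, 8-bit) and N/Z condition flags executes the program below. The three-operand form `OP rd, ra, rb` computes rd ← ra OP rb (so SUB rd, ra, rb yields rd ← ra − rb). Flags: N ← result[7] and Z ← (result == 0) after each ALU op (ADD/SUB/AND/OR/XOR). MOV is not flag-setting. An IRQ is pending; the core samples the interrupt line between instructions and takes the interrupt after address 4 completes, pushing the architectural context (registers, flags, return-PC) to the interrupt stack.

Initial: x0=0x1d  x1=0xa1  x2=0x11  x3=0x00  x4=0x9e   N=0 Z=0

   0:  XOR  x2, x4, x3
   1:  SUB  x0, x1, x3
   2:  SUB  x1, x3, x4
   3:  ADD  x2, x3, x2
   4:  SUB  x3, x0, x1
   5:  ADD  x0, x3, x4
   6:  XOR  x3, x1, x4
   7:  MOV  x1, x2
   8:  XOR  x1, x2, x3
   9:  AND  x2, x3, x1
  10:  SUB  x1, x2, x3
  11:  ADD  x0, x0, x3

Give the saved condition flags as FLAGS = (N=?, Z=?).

FLAGS = (N=0, Z=0)

after  0: x0=0x1d x1=0xa1 x2=0x9e x3=0x00 x4=0x9e  N=1 Z=0
after  1: x0=0xa1 x1=0xa1 x2=0x9e x3=0x00 x4=0x9e  N=1 Z=0
after  2: x0=0xa1 x1=0x62 x2=0x9e x3=0x00 x4=0x9e  N=0 Z=0
after  3: x0=0xa1 x1=0x62 x2=0x9e x3=0x00 x4=0x9e  N=1 Z=0
after  4: x0=0xa1 x1=0x62 x2=0x9e x3=0x3f x4=0x9e  N=0 Z=0
-- IRQ taken; context saved, return-PC = 5 --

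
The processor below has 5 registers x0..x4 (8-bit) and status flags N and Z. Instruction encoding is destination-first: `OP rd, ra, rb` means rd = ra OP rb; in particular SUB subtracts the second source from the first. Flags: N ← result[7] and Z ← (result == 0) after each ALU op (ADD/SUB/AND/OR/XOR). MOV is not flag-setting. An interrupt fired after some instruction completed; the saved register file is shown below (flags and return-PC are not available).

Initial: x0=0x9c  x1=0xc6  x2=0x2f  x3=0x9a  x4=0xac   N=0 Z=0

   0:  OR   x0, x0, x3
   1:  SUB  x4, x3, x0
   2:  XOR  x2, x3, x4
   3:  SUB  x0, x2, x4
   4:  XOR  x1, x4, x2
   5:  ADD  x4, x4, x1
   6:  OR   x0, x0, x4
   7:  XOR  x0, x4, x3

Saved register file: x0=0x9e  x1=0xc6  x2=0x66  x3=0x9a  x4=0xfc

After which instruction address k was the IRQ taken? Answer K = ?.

after  0: x0=0x9e x1=0xc6 x2=0x2f x3=0x9a x4=0xac  N=1 Z=0
after  1: x0=0x9e x1=0xc6 x2=0x2f x3=0x9a x4=0xfc  N=1 Z=0
after  2: x0=0x9e x1=0xc6 x2=0x66 x3=0x9a x4=0xfc  N=0 Z=0
-- IRQ taken; context saved, return-PC = 3 --

K = 2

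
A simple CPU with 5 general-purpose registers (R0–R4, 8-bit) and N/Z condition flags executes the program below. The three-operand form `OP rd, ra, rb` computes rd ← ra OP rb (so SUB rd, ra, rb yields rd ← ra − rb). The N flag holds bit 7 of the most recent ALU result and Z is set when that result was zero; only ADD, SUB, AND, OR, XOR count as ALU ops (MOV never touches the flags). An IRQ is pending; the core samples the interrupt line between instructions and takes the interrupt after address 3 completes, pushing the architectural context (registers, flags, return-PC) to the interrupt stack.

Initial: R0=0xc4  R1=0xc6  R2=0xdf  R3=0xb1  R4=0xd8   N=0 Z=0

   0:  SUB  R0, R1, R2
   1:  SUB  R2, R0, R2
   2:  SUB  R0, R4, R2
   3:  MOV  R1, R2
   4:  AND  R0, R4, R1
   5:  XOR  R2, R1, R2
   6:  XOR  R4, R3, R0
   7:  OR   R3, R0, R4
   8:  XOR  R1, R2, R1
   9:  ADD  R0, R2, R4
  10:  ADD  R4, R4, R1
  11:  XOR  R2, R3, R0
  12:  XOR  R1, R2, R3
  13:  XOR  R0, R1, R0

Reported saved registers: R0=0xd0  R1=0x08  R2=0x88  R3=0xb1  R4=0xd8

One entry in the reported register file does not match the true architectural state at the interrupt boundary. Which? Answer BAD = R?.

BAD = R2

after  0: R0=0xe7 R1=0xc6 R2=0xdf R3=0xb1 R4=0xd8  N=1 Z=0
after  1: R0=0xe7 R1=0xc6 R2=0x08 R3=0xb1 R4=0xd8  N=0 Z=0
after  2: R0=0xd0 R1=0xc6 R2=0x08 R3=0xb1 R4=0xd8  N=1 Z=0
after  3: R0=0xd0 R1=0x08 R2=0x08 R3=0xb1 R4=0xd8  N=1 Z=0
-- IRQ taken; context saved, return-PC = 4 --
mismatch: R2: reported 0x88 vs actual 0x08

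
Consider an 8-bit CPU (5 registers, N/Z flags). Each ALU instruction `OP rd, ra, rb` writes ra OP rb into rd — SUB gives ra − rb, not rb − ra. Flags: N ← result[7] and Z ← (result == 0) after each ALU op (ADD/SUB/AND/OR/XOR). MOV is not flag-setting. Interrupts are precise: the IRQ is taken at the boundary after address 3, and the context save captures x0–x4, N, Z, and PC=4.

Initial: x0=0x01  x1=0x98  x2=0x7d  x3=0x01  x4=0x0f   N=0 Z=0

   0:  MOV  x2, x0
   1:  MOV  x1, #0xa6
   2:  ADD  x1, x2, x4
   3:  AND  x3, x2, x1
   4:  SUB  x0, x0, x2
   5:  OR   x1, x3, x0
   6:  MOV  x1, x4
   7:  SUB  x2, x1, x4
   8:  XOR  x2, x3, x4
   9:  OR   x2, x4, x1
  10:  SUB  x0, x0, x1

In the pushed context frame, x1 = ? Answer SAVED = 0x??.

after  0: x0=0x01 x1=0x98 x2=0x01 x3=0x01 x4=0x0f  N=0 Z=0
after  1: x0=0x01 x1=0xa6 x2=0x01 x3=0x01 x4=0x0f  N=0 Z=0
after  2: x0=0x01 x1=0x10 x2=0x01 x3=0x01 x4=0x0f  N=0 Z=0
after  3: x0=0x01 x1=0x10 x2=0x01 x3=0x00 x4=0x0f  N=0 Z=1
-- IRQ taken; context saved, return-PC = 4 --

SAVED = 0x10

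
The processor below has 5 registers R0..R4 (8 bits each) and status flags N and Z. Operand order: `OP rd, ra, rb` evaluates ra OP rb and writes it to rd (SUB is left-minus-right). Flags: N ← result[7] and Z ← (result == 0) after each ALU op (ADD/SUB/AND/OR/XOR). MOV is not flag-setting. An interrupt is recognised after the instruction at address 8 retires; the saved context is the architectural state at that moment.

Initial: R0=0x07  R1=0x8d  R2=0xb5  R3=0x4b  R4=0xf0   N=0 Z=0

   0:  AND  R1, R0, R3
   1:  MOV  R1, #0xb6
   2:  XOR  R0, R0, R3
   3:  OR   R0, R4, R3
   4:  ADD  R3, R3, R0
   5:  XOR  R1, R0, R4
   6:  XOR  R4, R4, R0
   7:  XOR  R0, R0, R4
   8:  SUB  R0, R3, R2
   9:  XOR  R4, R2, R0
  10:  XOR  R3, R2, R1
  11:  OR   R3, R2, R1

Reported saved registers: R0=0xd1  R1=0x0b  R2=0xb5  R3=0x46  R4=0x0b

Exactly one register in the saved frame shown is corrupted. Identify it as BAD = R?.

BAD = R0

after  0: R0=0x07 R1=0x03 R2=0xb5 R3=0x4b R4=0xf0  N=0 Z=0
after  1: R0=0x07 R1=0xb6 R2=0xb5 R3=0x4b R4=0xf0  N=0 Z=0
after  2: R0=0x4c R1=0xb6 R2=0xb5 R3=0x4b R4=0xf0  N=0 Z=0
after  3: R0=0xfb R1=0xb6 R2=0xb5 R3=0x4b R4=0xf0  N=1 Z=0
after  4: R0=0xfb R1=0xb6 R2=0xb5 R3=0x46 R4=0xf0  N=0 Z=0
after  5: R0=0xfb R1=0x0b R2=0xb5 R3=0x46 R4=0xf0  N=0 Z=0
after  6: R0=0xfb R1=0x0b R2=0xb5 R3=0x46 R4=0x0b  N=0 Z=0
after  7: R0=0xf0 R1=0x0b R2=0xb5 R3=0x46 R4=0x0b  N=1 Z=0
after  8: R0=0x91 R1=0x0b R2=0xb5 R3=0x46 R4=0x0b  N=1 Z=0
-- IRQ taken; context saved, return-PC = 9 --
mismatch: R0: reported 0xd1 vs actual 0x91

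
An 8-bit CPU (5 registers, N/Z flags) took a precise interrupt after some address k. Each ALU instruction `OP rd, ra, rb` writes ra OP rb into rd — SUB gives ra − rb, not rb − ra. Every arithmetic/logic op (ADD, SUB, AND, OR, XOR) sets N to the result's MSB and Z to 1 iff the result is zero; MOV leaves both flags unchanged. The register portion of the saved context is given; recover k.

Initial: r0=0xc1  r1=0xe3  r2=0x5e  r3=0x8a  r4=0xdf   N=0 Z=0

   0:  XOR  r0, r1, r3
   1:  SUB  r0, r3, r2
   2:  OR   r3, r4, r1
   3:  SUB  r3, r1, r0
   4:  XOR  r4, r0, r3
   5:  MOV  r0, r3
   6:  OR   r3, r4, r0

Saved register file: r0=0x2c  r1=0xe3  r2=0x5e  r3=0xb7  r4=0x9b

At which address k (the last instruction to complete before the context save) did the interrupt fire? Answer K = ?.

after  0: r0=0x69 r1=0xe3 r2=0x5e r3=0x8a r4=0xdf  N=0 Z=0
after  1: r0=0x2c r1=0xe3 r2=0x5e r3=0x8a r4=0xdf  N=0 Z=0
after  2: r0=0x2c r1=0xe3 r2=0x5e r3=0xff r4=0xdf  N=1 Z=0
after  3: r0=0x2c r1=0xe3 r2=0x5e r3=0xb7 r4=0xdf  N=1 Z=0
after  4: r0=0x2c r1=0xe3 r2=0x5e r3=0xb7 r4=0x9b  N=1 Z=0
-- IRQ taken; context saved, return-PC = 5 --

K = 4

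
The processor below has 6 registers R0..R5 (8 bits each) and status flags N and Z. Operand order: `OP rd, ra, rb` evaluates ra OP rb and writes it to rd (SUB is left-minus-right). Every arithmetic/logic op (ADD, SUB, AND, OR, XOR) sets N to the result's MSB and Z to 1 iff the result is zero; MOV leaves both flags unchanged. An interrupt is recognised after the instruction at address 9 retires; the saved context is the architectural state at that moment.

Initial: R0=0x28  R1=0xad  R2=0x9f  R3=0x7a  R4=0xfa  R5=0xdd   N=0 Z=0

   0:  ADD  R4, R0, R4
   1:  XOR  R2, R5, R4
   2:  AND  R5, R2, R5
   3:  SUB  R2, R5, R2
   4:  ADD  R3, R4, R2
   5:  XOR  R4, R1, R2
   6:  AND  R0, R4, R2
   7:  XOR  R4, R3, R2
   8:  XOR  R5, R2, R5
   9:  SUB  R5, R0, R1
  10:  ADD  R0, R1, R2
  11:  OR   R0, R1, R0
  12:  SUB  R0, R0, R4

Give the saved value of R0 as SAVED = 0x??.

after  0: R0=0x28 R1=0xad R2=0x9f R3=0x7a R4=0x22 R5=0xdd  N=0 Z=0
after  1: R0=0x28 R1=0xad R2=0xff R3=0x7a R4=0x22 R5=0xdd  N=1 Z=0
after  2: R0=0x28 R1=0xad R2=0xff R3=0x7a R4=0x22 R5=0xdd  N=1 Z=0
after  3: R0=0x28 R1=0xad R2=0xde R3=0x7a R4=0x22 R5=0xdd  N=1 Z=0
after  4: R0=0x28 R1=0xad R2=0xde R3=0x00 R4=0x22 R5=0xdd  N=0 Z=1
after  5: R0=0x28 R1=0xad R2=0xde R3=0x00 R4=0x73 R5=0xdd  N=0 Z=0
after  6: R0=0x52 R1=0xad R2=0xde R3=0x00 R4=0x73 R5=0xdd  N=0 Z=0
after  7: R0=0x52 R1=0xad R2=0xde R3=0x00 R4=0xde R5=0xdd  N=1 Z=0
after  8: R0=0x52 R1=0xad R2=0xde R3=0x00 R4=0xde R5=0x03  N=0 Z=0
after  9: R0=0x52 R1=0xad R2=0xde R3=0x00 R4=0xde R5=0xa5  N=1 Z=0
-- IRQ taken; context saved, return-PC = 10 --

SAVED = 0x52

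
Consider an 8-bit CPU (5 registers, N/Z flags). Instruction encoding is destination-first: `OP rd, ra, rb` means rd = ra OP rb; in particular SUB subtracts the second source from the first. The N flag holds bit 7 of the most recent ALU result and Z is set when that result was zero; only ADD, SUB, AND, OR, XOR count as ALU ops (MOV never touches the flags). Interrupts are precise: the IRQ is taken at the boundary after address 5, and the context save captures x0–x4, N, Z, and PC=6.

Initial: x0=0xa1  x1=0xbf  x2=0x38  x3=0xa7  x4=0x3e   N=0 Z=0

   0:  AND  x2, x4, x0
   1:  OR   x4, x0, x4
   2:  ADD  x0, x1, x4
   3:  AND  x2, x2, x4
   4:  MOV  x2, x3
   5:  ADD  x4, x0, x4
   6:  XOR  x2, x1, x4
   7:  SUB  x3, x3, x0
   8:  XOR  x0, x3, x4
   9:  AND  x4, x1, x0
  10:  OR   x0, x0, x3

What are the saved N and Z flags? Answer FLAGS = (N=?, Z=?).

FLAGS = (N=0, Z=0)

after  0: x0=0xa1 x1=0xbf x2=0x20 x3=0xa7 x4=0x3e  N=0 Z=0
after  1: x0=0xa1 x1=0xbf x2=0x20 x3=0xa7 x4=0xbf  N=1 Z=0
after  2: x0=0x7e x1=0xbf x2=0x20 x3=0xa7 x4=0xbf  N=0 Z=0
after  3: x0=0x7e x1=0xbf x2=0x20 x3=0xa7 x4=0xbf  N=0 Z=0
after  4: x0=0x7e x1=0xbf x2=0xa7 x3=0xa7 x4=0xbf  N=0 Z=0
after  5: x0=0x7e x1=0xbf x2=0xa7 x3=0xa7 x4=0x3d  N=0 Z=0
-- IRQ taken; context saved, return-PC = 6 --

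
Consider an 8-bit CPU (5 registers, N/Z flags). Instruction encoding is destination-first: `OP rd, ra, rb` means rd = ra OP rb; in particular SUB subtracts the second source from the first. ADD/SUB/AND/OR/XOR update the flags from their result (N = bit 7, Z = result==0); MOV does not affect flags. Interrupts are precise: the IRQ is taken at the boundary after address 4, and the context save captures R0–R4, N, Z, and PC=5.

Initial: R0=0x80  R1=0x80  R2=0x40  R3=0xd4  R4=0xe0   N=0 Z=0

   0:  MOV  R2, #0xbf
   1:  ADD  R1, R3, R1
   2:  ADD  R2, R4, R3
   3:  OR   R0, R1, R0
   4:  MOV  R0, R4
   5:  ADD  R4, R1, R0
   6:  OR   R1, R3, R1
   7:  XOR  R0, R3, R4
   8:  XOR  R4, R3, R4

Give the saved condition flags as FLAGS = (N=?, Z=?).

after  0: R0=0x80 R1=0x80 R2=0xbf R3=0xd4 R4=0xe0  N=0 Z=0
after  1: R0=0x80 R1=0x54 R2=0xbf R3=0xd4 R4=0xe0  N=0 Z=0
after  2: R0=0x80 R1=0x54 R2=0xb4 R3=0xd4 R4=0xe0  N=1 Z=0
after  3: R0=0xd4 R1=0x54 R2=0xb4 R3=0xd4 R4=0xe0  N=1 Z=0
after  4: R0=0xe0 R1=0x54 R2=0xb4 R3=0xd4 R4=0xe0  N=1 Z=0
-- IRQ taken; context saved, return-PC = 5 --

FLAGS = (N=1, Z=0)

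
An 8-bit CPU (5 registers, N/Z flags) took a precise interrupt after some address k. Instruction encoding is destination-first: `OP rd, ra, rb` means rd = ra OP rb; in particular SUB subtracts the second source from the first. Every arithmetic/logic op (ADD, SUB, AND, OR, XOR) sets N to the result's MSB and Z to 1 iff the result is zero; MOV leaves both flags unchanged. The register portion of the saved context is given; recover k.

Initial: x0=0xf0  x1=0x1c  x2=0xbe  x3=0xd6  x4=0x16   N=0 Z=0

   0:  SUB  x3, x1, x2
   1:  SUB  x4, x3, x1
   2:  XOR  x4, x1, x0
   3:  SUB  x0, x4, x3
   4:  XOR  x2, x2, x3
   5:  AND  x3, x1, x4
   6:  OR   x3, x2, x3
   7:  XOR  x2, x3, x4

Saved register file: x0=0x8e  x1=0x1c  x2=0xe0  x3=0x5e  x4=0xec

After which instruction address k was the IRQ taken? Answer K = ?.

after  0: x0=0xf0 x1=0x1c x2=0xbe x3=0x5e x4=0x16  N=0 Z=0
after  1: x0=0xf0 x1=0x1c x2=0xbe x3=0x5e x4=0x42  N=0 Z=0
after  2: x0=0xf0 x1=0x1c x2=0xbe x3=0x5e x4=0xec  N=1 Z=0
after  3: x0=0x8e x1=0x1c x2=0xbe x3=0x5e x4=0xec  N=1 Z=0
after  4: x0=0x8e x1=0x1c x2=0xe0 x3=0x5e x4=0xec  N=1 Z=0
-- IRQ taken; context saved, return-PC = 5 --

K = 4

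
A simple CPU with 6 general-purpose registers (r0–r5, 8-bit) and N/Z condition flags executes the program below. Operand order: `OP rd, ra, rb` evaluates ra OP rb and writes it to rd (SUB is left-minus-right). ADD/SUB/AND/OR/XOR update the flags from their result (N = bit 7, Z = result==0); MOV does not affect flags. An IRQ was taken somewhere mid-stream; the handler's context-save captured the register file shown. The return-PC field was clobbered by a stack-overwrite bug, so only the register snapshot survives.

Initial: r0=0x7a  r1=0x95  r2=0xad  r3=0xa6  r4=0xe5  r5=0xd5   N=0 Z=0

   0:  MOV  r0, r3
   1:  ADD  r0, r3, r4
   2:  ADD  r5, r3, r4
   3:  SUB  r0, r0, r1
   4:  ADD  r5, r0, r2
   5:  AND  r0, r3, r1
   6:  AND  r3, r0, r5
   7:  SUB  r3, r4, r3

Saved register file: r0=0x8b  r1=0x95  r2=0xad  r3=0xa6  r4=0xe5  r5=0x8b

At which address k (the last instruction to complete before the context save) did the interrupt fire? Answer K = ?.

after  0: r0=0xa6 r1=0x95 r2=0xad r3=0xa6 r4=0xe5 r5=0xd5  N=0 Z=0
after  1: r0=0x8b r1=0x95 r2=0xad r3=0xa6 r4=0xe5 r5=0xd5  N=1 Z=0
after  2: r0=0x8b r1=0x95 r2=0xad r3=0xa6 r4=0xe5 r5=0x8b  N=1 Z=0
-- IRQ taken; context saved, return-PC = 3 --

K = 2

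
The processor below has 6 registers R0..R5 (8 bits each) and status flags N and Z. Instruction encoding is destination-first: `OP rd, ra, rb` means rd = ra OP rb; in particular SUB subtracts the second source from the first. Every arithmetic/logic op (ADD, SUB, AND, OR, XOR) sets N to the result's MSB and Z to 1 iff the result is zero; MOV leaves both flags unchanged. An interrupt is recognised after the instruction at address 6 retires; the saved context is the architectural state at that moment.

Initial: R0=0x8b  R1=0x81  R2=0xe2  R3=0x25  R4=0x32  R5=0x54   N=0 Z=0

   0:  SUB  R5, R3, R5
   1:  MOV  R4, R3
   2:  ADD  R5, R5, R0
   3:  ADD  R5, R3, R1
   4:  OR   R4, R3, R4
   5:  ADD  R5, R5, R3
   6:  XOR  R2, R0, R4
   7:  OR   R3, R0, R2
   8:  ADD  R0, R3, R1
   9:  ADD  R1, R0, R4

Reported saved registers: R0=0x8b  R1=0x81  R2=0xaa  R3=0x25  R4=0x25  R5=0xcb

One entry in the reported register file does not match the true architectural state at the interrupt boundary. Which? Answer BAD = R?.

after  0: R0=0x8b R1=0x81 R2=0xe2 R3=0x25 R4=0x32 R5=0xd1  N=1 Z=0
after  1: R0=0x8b R1=0x81 R2=0xe2 R3=0x25 R4=0x25 R5=0xd1  N=1 Z=0
after  2: R0=0x8b R1=0x81 R2=0xe2 R3=0x25 R4=0x25 R5=0x5c  N=0 Z=0
after  3: R0=0x8b R1=0x81 R2=0xe2 R3=0x25 R4=0x25 R5=0xa6  N=1 Z=0
after  4: R0=0x8b R1=0x81 R2=0xe2 R3=0x25 R4=0x25 R5=0xa6  N=0 Z=0
after  5: R0=0x8b R1=0x81 R2=0xe2 R3=0x25 R4=0x25 R5=0xcb  N=1 Z=0
after  6: R0=0x8b R1=0x81 R2=0xae R3=0x25 R4=0x25 R5=0xcb  N=1 Z=0
-- IRQ taken; context saved, return-PC = 7 --
mismatch: R2: reported 0xaa vs actual 0xae

BAD = R2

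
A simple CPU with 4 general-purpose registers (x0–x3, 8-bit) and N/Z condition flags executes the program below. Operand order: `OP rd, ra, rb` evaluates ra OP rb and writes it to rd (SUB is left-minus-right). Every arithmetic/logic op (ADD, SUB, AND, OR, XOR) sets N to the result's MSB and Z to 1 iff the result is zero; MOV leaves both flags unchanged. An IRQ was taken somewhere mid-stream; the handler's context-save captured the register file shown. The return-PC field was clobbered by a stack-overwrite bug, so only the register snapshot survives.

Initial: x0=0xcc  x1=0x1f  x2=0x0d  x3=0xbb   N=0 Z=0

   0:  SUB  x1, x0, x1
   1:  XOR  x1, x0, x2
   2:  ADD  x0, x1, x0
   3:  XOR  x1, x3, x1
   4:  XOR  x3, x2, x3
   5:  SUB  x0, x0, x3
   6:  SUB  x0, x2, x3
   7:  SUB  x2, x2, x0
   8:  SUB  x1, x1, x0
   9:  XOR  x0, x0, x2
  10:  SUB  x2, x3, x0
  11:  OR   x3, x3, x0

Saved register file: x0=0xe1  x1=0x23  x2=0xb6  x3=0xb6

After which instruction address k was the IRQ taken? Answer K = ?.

K = 9

after  0: x0=0xcc x1=0xad x2=0x0d x3=0xbb  N=1 Z=0
after  1: x0=0xcc x1=0xc1 x2=0x0d x3=0xbb  N=1 Z=0
after  2: x0=0x8d x1=0xc1 x2=0x0d x3=0xbb  N=1 Z=0
after  3: x0=0x8d x1=0x7a x2=0x0d x3=0xbb  N=0 Z=0
after  4: x0=0x8d x1=0x7a x2=0x0d x3=0xb6  N=1 Z=0
after  5: x0=0xd7 x1=0x7a x2=0x0d x3=0xb6  N=1 Z=0
after  6: x0=0x57 x1=0x7a x2=0x0d x3=0xb6  N=0 Z=0
after  7: x0=0x57 x1=0x7a x2=0xb6 x3=0xb6  N=1 Z=0
after  8: x0=0x57 x1=0x23 x2=0xb6 x3=0xb6  N=0 Z=0
after  9: x0=0xe1 x1=0x23 x2=0xb6 x3=0xb6  N=1 Z=0
-- IRQ taken; context saved, return-PC = 10 --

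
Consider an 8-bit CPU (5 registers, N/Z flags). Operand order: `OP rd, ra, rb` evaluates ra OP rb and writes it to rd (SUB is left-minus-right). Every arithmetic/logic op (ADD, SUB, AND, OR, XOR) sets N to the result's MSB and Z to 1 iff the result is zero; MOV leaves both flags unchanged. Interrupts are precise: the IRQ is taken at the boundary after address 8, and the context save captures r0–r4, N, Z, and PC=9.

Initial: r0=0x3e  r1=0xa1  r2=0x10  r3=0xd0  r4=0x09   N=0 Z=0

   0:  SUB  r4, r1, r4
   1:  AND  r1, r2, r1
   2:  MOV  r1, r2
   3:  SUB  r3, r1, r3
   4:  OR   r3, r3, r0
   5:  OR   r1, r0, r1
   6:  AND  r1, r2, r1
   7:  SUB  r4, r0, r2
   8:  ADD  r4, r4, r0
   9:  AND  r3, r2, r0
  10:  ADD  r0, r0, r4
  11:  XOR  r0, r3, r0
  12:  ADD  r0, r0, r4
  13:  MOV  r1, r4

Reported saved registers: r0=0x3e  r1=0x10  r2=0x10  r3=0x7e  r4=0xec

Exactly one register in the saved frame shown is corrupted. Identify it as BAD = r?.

after  0: r0=0x3e r1=0xa1 r2=0x10 r3=0xd0 r4=0x98  N=1 Z=0
after  1: r0=0x3e r1=0x00 r2=0x10 r3=0xd0 r4=0x98  N=0 Z=1
after  2: r0=0x3e r1=0x10 r2=0x10 r3=0xd0 r4=0x98  N=0 Z=1
after  3: r0=0x3e r1=0x10 r2=0x10 r3=0x40 r4=0x98  N=0 Z=0
after  4: r0=0x3e r1=0x10 r2=0x10 r3=0x7e r4=0x98  N=0 Z=0
after  5: r0=0x3e r1=0x3e r2=0x10 r3=0x7e r4=0x98  N=0 Z=0
after  6: r0=0x3e r1=0x10 r2=0x10 r3=0x7e r4=0x98  N=0 Z=0
after  7: r0=0x3e r1=0x10 r2=0x10 r3=0x7e r4=0x2e  N=0 Z=0
after  8: r0=0x3e r1=0x10 r2=0x10 r3=0x7e r4=0x6c  N=0 Z=0
-- IRQ taken; context saved, return-PC = 9 --
mismatch: r4: reported 0xec vs actual 0x6c

BAD = r4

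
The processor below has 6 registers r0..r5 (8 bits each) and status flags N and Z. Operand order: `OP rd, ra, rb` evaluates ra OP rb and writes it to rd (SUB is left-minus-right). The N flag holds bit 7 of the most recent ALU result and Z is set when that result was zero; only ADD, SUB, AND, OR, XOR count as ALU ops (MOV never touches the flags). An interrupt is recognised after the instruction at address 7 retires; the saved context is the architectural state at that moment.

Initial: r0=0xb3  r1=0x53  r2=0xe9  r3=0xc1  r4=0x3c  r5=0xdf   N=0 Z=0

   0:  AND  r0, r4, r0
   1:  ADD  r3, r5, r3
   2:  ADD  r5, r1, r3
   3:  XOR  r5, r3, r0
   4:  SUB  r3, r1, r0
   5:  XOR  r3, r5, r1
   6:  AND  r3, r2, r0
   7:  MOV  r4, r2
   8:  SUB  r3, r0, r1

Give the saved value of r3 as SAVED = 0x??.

after  0: r0=0x30 r1=0x53 r2=0xe9 r3=0xc1 r4=0x3c r5=0xdf  N=0 Z=0
after  1: r0=0x30 r1=0x53 r2=0xe9 r3=0xa0 r4=0x3c r5=0xdf  N=1 Z=0
after  2: r0=0x30 r1=0x53 r2=0xe9 r3=0xa0 r4=0x3c r5=0xf3  N=1 Z=0
after  3: r0=0x30 r1=0x53 r2=0xe9 r3=0xa0 r4=0x3c r5=0x90  N=1 Z=0
after  4: r0=0x30 r1=0x53 r2=0xe9 r3=0x23 r4=0x3c r5=0x90  N=0 Z=0
after  5: r0=0x30 r1=0x53 r2=0xe9 r3=0xc3 r4=0x3c r5=0x90  N=1 Z=0
after  6: r0=0x30 r1=0x53 r2=0xe9 r3=0x20 r4=0x3c r5=0x90  N=0 Z=0
after  7: r0=0x30 r1=0x53 r2=0xe9 r3=0x20 r4=0xe9 r5=0x90  N=0 Z=0
-- IRQ taken; context saved, return-PC = 8 --

SAVED = 0x20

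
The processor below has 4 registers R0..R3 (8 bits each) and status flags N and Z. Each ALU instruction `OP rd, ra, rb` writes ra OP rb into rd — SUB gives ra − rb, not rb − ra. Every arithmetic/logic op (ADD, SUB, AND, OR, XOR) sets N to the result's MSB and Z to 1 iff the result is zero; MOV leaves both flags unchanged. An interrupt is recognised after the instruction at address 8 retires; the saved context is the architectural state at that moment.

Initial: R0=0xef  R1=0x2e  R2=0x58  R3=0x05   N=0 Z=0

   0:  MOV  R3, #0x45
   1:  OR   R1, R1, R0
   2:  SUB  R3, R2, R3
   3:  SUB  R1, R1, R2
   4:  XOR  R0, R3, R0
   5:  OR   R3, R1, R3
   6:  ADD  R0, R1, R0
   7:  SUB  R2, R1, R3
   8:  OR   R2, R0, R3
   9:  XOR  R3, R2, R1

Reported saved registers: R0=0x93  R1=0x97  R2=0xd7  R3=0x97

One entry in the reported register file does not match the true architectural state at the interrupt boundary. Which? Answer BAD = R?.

BAD = R2

after  0: R0=0xef R1=0x2e R2=0x58 R3=0x45  N=0 Z=0
after  1: R0=0xef R1=0xef R2=0x58 R3=0x45  N=1 Z=0
after  2: R0=0xef R1=0xef R2=0x58 R3=0x13  N=0 Z=0
after  3: R0=0xef R1=0x97 R2=0x58 R3=0x13  N=1 Z=0
after  4: R0=0xfc R1=0x97 R2=0x58 R3=0x13  N=1 Z=0
after  5: R0=0xfc R1=0x97 R2=0x58 R3=0x97  N=1 Z=0
after  6: R0=0x93 R1=0x97 R2=0x58 R3=0x97  N=1 Z=0
after  7: R0=0x93 R1=0x97 R2=0x00 R3=0x97  N=0 Z=1
after  8: R0=0x93 R1=0x97 R2=0x97 R3=0x97  N=1 Z=0
-- IRQ taken; context saved, return-PC = 9 --
mismatch: R2: reported 0xd7 vs actual 0x97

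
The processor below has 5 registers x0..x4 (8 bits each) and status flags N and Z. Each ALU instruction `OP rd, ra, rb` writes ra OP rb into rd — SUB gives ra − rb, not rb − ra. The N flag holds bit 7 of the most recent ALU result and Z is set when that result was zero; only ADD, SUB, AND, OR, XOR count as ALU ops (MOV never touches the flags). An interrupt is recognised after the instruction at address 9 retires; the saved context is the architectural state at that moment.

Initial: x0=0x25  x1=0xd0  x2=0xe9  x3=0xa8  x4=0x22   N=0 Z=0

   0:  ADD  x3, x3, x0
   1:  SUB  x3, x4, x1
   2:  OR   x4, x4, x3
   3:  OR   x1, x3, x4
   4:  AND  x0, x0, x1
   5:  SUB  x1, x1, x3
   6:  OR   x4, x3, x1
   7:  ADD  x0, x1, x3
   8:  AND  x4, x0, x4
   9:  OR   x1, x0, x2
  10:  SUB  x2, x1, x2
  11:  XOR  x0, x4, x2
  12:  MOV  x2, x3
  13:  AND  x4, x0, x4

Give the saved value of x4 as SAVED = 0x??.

SAVED = 0x72

after  0: x0=0x25 x1=0xd0 x2=0xe9 x3=0xcd x4=0x22  N=1 Z=0
after  1: x0=0x25 x1=0xd0 x2=0xe9 x3=0x52 x4=0x22  N=0 Z=0
after  2: x0=0x25 x1=0xd0 x2=0xe9 x3=0x52 x4=0x72  N=0 Z=0
after  3: x0=0x25 x1=0x72 x2=0xe9 x3=0x52 x4=0x72  N=0 Z=0
after  4: x0=0x20 x1=0x72 x2=0xe9 x3=0x52 x4=0x72  N=0 Z=0
after  5: x0=0x20 x1=0x20 x2=0xe9 x3=0x52 x4=0x72  N=0 Z=0
after  6: x0=0x20 x1=0x20 x2=0xe9 x3=0x52 x4=0x72  N=0 Z=0
after  7: x0=0x72 x1=0x20 x2=0xe9 x3=0x52 x4=0x72  N=0 Z=0
after  8: x0=0x72 x1=0x20 x2=0xe9 x3=0x52 x4=0x72  N=0 Z=0
after  9: x0=0x72 x1=0xfb x2=0xe9 x3=0x52 x4=0x72  N=1 Z=0
-- IRQ taken; context saved, return-PC = 10 --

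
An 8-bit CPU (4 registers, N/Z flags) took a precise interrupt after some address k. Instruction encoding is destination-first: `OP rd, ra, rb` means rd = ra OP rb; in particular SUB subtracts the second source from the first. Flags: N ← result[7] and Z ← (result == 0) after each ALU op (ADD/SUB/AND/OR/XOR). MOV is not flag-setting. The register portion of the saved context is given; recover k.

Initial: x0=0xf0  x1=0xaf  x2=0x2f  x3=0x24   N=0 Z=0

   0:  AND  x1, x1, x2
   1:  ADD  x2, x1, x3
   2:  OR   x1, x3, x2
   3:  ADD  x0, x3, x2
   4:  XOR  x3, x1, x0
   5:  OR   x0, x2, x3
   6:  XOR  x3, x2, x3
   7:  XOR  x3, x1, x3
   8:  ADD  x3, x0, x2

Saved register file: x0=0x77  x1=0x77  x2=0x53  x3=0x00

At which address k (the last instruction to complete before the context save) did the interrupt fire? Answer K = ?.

K = 4

after  0: x0=0xf0 x1=0x2f x2=0x2f x3=0x24  N=0 Z=0
after  1: x0=0xf0 x1=0x2f x2=0x53 x3=0x24  N=0 Z=0
after  2: x0=0xf0 x1=0x77 x2=0x53 x3=0x24  N=0 Z=0
after  3: x0=0x77 x1=0x77 x2=0x53 x3=0x24  N=0 Z=0
after  4: x0=0x77 x1=0x77 x2=0x53 x3=0x00  N=0 Z=1
-- IRQ taken; context saved, return-PC = 5 --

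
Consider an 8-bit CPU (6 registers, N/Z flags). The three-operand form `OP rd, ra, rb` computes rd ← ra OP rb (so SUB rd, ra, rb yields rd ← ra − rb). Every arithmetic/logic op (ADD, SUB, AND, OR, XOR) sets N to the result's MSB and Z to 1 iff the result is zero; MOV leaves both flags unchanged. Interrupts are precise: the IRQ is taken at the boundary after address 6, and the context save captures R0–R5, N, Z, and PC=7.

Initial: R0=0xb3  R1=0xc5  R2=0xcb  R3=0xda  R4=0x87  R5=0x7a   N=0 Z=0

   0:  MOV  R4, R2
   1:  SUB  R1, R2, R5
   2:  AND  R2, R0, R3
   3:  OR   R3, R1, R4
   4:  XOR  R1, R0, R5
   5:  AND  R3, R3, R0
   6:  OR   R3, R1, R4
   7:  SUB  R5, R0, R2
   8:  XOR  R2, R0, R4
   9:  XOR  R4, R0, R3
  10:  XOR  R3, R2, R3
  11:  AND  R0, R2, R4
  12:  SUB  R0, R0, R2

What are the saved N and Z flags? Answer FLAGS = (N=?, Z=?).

FLAGS = (N=1, Z=0)

after  0: R0=0xb3 R1=0xc5 R2=0xcb R3=0xda R4=0xcb R5=0x7a  N=0 Z=0
after  1: R0=0xb3 R1=0x51 R2=0xcb R3=0xda R4=0xcb R5=0x7a  N=0 Z=0
after  2: R0=0xb3 R1=0x51 R2=0x92 R3=0xda R4=0xcb R5=0x7a  N=1 Z=0
after  3: R0=0xb3 R1=0x51 R2=0x92 R3=0xdb R4=0xcb R5=0x7a  N=1 Z=0
after  4: R0=0xb3 R1=0xc9 R2=0x92 R3=0xdb R4=0xcb R5=0x7a  N=1 Z=0
after  5: R0=0xb3 R1=0xc9 R2=0x92 R3=0x93 R4=0xcb R5=0x7a  N=1 Z=0
after  6: R0=0xb3 R1=0xc9 R2=0x92 R3=0xcb R4=0xcb R5=0x7a  N=1 Z=0
-- IRQ taken; context saved, return-PC = 7 --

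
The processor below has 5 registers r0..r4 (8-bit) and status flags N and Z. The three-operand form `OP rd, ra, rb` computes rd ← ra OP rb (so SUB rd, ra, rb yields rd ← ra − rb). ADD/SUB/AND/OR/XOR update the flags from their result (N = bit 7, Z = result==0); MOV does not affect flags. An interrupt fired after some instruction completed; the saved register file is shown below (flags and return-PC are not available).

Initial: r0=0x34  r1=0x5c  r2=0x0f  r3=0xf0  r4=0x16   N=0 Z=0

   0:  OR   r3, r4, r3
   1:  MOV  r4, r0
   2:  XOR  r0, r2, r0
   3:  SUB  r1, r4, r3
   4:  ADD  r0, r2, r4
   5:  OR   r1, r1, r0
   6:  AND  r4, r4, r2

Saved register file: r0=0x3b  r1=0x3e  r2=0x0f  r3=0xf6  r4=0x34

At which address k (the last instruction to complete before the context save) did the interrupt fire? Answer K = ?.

after  0: r0=0x34 r1=0x5c r2=0x0f r3=0xf6 r4=0x16  N=1 Z=0
after  1: r0=0x34 r1=0x5c r2=0x0f r3=0xf6 r4=0x34  N=1 Z=0
after  2: r0=0x3b r1=0x5c r2=0x0f r3=0xf6 r4=0x34  N=0 Z=0
after  3: r0=0x3b r1=0x3e r2=0x0f r3=0xf6 r4=0x34  N=0 Z=0
-- IRQ taken; context saved, return-PC = 4 --

K = 3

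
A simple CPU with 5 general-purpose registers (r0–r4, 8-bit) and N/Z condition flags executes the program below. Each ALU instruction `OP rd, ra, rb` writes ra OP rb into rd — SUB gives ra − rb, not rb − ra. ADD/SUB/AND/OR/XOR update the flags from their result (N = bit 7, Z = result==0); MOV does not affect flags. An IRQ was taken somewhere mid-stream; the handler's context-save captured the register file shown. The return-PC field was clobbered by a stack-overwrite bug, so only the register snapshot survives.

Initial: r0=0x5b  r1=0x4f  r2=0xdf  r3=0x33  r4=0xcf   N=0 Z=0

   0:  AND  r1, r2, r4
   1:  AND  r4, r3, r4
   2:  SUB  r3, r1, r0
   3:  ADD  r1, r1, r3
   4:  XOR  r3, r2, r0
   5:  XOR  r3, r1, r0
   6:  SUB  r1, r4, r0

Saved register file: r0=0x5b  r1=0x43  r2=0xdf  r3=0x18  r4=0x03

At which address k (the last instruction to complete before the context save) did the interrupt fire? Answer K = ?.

K = 5

after  0: r0=0x5b r1=0xcf r2=0xdf r3=0x33 r4=0xcf  N=1 Z=0
after  1: r0=0x5b r1=0xcf r2=0xdf r3=0x33 r4=0x03  N=0 Z=0
after  2: r0=0x5b r1=0xcf r2=0xdf r3=0x74 r4=0x03  N=0 Z=0
after  3: r0=0x5b r1=0x43 r2=0xdf r3=0x74 r4=0x03  N=0 Z=0
after  4: r0=0x5b r1=0x43 r2=0xdf r3=0x84 r4=0x03  N=1 Z=0
after  5: r0=0x5b r1=0x43 r2=0xdf r3=0x18 r4=0x03  N=0 Z=0
-- IRQ taken; context saved, return-PC = 6 --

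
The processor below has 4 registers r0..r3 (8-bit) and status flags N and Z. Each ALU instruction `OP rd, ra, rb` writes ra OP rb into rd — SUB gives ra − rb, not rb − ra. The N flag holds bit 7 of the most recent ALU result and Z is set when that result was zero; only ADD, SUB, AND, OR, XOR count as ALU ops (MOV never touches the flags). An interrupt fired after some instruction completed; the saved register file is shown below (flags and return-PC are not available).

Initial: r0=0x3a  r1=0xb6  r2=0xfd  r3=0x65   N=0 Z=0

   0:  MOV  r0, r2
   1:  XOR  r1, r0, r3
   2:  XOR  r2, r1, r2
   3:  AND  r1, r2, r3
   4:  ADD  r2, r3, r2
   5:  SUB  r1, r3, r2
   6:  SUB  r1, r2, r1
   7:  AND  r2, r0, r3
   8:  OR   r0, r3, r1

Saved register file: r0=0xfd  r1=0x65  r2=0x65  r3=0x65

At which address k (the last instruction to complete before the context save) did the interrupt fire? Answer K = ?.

after  0: r0=0xfd r1=0xb6 r2=0xfd r3=0x65  N=0 Z=0
after  1: r0=0xfd r1=0x98 r2=0xfd r3=0x65  N=1 Z=0
after  2: r0=0xfd r1=0x98 r2=0x65 r3=0x65  N=0 Z=0
after  3: r0=0xfd r1=0x65 r2=0x65 r3=0x65  N=0 Z=0
-- IRQ taken; context saved, return-PC = 4 --

K = 3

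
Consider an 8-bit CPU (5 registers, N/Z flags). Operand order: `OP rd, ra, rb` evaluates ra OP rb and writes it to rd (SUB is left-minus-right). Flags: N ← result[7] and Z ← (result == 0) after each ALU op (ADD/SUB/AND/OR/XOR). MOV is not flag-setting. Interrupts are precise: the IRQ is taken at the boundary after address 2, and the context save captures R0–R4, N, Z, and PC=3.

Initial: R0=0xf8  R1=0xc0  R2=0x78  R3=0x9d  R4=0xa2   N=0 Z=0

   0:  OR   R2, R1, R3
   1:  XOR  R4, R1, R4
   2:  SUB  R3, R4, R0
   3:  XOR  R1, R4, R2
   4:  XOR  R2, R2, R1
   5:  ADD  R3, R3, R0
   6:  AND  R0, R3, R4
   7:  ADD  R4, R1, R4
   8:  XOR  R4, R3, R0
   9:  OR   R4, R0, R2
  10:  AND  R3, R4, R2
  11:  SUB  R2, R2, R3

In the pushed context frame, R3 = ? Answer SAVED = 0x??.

after  0: R0=0xf8 R1=0xc0 R2=0xdd R3=0x9d R4=0xa2  N=1 Z=0
after  1: R0=0xf8 R1=0xc0 R2=0xdd R3=0x9d R4=0x62  N=0 Z=0
after  2: R0=0xf8 R1=0xc0 R2=0xdd R3=0x6a R4=0x62  N=0 Z=0
-- IRQ taken; context saved, return-PC = 3 --

SAVED = 0x6a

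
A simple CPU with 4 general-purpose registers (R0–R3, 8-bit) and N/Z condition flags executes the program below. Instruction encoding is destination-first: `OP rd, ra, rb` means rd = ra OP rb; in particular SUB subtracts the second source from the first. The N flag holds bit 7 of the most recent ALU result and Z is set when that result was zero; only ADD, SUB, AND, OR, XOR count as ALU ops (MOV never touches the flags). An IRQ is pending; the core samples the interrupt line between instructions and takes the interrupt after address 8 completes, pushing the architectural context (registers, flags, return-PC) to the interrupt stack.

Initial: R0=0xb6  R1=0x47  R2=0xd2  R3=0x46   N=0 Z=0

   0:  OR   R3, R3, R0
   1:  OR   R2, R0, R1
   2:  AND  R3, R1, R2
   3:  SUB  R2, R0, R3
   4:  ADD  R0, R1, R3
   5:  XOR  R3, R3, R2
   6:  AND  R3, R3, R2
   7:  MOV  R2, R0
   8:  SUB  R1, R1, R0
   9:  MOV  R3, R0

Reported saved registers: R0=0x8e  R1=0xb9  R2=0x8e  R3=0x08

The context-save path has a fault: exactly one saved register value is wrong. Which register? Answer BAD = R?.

BAD = R3

after  0: R0=0xb6 R1=0x47 R2=0xd2 R3=0xf6  N=1 Z=0
after  1: R0=0xb6 R1=0x47 R2=0xf7 R3=0xf6  N=1 Z=0
after  2: R0=0xb6 R1=0x47 R2=0xf7 R3=0x47  N=0 Z=0
after  3: R0=0xb6 R1=0x47 R2=0x6f R3=0x47  N=0 Z=0
after  4: R0=0x8e R1=0x47 R2=0x6f R3=0x47  N=1 Z=0
after  5: R0=0x8e R1=0x47 R2=0x6f R3=0x28  N=0 Z=0
after  6: R0=0x8e R1=0x47 R2=0x6f R3=0x28  N=0 Z=0
after  7: R0=0x8e R1=0x47 R2=0x8e R3=0x28  N=0 Z=0
after  8: R0=0x8e R1=0xb9 R2=0x8e R3=0x28  N=1 Z=0
-- IRQ taken; context saved, return-PC = 9 --
mismatch: R3: reported 0x08 vs actual 0x28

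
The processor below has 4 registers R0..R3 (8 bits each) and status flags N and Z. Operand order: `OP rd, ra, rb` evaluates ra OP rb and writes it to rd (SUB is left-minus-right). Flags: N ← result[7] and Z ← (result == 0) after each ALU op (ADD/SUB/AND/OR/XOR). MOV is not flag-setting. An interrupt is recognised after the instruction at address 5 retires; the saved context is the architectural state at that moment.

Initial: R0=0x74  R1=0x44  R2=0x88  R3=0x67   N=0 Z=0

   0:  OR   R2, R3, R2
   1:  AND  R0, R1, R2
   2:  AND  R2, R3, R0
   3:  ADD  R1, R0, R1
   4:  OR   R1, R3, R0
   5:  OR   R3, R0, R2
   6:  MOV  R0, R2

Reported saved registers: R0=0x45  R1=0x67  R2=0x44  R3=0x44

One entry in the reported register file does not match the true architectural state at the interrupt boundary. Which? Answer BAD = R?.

after  0: R0=0x74 R1=0x44 R2=0xef R3=0x67  N=1 Z=0
after  1: R0=0x44 R1=0x44 R2=0xef R3=0x67  N=0 Z=0
after  2: R0=0x44 R1=0x44 R2=0x44 R3=0x67  N=0 Z=0
after  3: R0=0x44 R1=0x88 R2=0x44 R3=0x67  N=1 Z=0
after  4: R0=0x44 R1=0x67 R2=0x44 R3=0x67  N=0 Z=0
after  5: R0=0x44 R1=0x67 R2=0x44 R3=0x44  N=0 Z=0
-- IRQ taken; context saved, return-PC = 6 --
mismatch: R0: reported 0x45 vs actual 0x44

BAD = R0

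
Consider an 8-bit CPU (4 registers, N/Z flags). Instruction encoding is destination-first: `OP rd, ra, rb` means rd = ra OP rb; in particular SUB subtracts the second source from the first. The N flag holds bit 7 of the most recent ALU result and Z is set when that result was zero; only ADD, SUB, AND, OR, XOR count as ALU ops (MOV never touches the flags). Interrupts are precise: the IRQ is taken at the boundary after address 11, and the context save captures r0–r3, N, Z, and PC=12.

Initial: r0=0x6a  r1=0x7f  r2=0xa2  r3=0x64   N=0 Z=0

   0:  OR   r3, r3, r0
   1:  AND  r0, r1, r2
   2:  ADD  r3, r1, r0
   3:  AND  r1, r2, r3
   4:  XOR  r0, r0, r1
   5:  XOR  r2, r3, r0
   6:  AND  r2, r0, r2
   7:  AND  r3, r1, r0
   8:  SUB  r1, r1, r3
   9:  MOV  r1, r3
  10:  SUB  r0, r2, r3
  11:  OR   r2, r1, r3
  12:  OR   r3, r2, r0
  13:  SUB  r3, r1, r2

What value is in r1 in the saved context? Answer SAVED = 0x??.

SAVED = 0x80

after  0: r0=0x6a r1=0x7f r2=0xa2 r3=0x6e  N=0 Z=0
after  1: r0=0x22 r1=0x7f r2=0xa2 r3=0x6e  N=0 Z=0
after  2: r0=0x22 r1=0x7f r2=0xa2 r3=0xa1  N=1 Z=0
after  3: r0=0x22 r1=0xa0 r2=0xa2 r3=0xa1  N=1 Z=0
after  4: r0=0x82 r1=0xa0 r2=0xa2 r3=0xa1  N=1 Z=0
after  5: r0=0x82 r1=0xa0 r2=0x23 r3=0xa1  N=0 Z=0
after  6: r0=0x82 r1=0xa0 r2=0x02 r3=0xa1  N=0 Z=0
after  7: r0=0x82 r1=0xa0 r2=0x02 r3=0x80  N=1 Z=0
after  8: r0=0x82 r1=0x20 r2=0x02 r3=0x80  N=0 Z=0
after  9: r0=0x82 r1=0x80 r2=0x02 r3=0x80  N=0 Z=0
after 10: r0=0x82 r1=0x80 r2=0x02 r3=0x80  N=1 Z=0
after 11: r0=0x82 r1=0x80 r2=0x80 r3=0x80  N=1 Z=0
-- IRQ taken; context saved, return-PC = 12 --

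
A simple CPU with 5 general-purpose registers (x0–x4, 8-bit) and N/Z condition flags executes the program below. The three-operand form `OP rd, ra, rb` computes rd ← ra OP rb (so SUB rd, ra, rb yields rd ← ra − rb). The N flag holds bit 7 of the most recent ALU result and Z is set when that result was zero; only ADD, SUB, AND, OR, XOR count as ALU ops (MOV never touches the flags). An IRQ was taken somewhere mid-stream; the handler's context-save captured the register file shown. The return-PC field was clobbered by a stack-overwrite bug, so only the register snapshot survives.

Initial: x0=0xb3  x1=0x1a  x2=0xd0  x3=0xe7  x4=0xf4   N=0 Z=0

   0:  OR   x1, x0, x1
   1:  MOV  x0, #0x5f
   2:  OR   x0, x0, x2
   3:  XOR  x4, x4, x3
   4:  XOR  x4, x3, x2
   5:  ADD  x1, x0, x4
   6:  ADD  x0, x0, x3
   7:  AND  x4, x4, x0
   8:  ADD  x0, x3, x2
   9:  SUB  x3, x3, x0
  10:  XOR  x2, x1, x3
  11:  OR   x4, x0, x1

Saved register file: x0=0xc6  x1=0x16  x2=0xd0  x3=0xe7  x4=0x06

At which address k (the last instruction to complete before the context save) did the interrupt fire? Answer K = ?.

after  0: x0=0xb3 x1=0xbb x2=0xd0 x3=0xe7 x4=0xf4  N=1 Z=0
after  1: x0=0x5f x1=0xbb x2=0xd0 x3=0xe7 x4=0xf4  N=1 Z=0
after  2: x0=0xdf x1=0xbb x2=0xd0 x3=0xe7 x4=0xf4  N=1 Z=0
after  3: x0=0xdf x1=0xbb x2=0xd0 x3=0xe7 x4=0x13  N=0 Z=0
after  4: x0=0xdf x1=0xbb x2=0xd0 x3=0xe7 x4=0x37  N=0 Z=0
after  5: x0=0xdf x1=0x16 x2=0xd0 x3=0xe7 x4=0x37  N=0 Z=0
after  6: x0=0xc6 x1=0x16 x2=0xd0 x3=0xe7 x4=0x37  N=1 Z=0
after  7: x0=0xc6 x1=0x16 x2=0xd0 x3=0xe7 x4=0x06  N=0 Z=0
-- IRQ taken; context saved, return-PC = 8 --

K = 7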